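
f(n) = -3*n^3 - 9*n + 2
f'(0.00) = -9.00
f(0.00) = 2.00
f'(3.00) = -90.00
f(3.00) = -106.00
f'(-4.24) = -170.80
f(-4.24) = 268.84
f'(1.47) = -28.45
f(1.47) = -20.76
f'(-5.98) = -330.84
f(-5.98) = 697.36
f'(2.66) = -72.68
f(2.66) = -78.40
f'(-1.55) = -30.62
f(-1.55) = 27.12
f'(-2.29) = -56.20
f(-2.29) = 58.64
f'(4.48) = -189.63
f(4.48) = -308.07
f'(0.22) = -9.44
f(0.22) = -0.01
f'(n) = -9*n^2 - 9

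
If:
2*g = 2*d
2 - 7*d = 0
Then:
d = 2/7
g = 2/7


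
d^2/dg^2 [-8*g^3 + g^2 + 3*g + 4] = 2 - 48*g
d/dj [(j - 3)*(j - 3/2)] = 2*j - 9/2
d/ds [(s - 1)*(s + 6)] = 2*s + 5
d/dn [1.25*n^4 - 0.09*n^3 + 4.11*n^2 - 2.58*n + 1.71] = 5.0*n^3 - 0.27*n^2 + 8.22*n - 2.58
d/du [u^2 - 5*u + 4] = 2*u - 5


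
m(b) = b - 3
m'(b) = 1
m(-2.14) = -5.14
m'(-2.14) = 1.00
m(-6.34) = -9.34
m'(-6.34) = 1.00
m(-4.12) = -7.12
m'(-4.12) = 1.00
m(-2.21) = -5.21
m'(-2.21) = 1.00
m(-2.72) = -5.72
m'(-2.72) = 1.00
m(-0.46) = -3.46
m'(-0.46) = 1.00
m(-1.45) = -4.45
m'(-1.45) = 1.00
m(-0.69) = -3.69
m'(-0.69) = 1.00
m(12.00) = 9.00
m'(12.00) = 1.00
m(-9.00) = -12.00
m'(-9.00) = 1.00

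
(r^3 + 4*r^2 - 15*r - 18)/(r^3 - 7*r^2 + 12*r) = (r^2 + 7*r + 6)/(r*(r - 4))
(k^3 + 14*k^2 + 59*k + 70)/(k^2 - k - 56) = (k^2 + 7*k + 10)/(k - 8)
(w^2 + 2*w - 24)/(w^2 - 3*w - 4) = (w + 6)/(w + 1)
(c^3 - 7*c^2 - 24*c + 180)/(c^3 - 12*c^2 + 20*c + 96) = (c^2 - c - 30)/(c^2 - 6*c - 16)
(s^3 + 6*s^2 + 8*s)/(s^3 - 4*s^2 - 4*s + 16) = s*(s + 4)/(s^2 - 6*s + 8)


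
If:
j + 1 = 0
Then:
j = -1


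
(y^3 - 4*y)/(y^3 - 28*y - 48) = y*(y - 2)/(y^2 - 2*y - 24)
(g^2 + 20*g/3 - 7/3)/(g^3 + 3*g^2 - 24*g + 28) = (g - 1/3)/(g^2 - 4*g + 4)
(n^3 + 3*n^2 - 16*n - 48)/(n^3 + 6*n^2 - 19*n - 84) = (n + 4)/(n + 7)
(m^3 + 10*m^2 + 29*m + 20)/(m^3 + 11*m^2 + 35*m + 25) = (m + 4)/(m + 5)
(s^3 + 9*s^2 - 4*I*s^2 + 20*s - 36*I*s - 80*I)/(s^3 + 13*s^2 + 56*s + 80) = (s - 4*I)/(s + 4)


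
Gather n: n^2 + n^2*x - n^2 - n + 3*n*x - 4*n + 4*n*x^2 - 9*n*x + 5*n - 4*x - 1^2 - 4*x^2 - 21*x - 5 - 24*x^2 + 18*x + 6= n^2*x + n*(4*x^2 - 6*x) - 28*x^2 - 7*x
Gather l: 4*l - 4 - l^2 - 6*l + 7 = -l^2 - 2*l + 3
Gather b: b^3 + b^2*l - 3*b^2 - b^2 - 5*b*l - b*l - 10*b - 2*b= b^3 + b^2*(l - 4) + b*(-6*l - 12)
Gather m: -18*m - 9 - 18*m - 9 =-36*m - 18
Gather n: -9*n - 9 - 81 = -9*n - 90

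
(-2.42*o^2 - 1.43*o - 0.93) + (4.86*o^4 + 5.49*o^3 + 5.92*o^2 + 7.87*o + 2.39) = 4.86*o^4 + 5.49*o^3 + 3.5*o^2 + 6.44*o + 1.46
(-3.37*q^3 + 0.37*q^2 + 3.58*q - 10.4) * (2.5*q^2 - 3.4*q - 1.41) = -8.425*q^5 + 12.383*q^4 + 12.4437*q^3 - 38.6937*q^2 + 30.3122*q + 14.664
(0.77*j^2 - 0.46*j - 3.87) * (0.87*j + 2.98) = 0.6699*j^3 + 1.8944*j^2 - 4.7377*j - 11.5326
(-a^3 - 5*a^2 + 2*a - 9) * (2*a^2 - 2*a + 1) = -2*a^5 - 8*a^4 + 13*a^3 - 27*a^2 + 20*a - 9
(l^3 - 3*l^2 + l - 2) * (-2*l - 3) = -2*l^4 + 3*l^3 + 7*l^2 + l + 6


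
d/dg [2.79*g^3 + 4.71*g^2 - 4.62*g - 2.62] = 8.37*g^2 + 9.42*g - 4.62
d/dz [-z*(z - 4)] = 4 - 2*z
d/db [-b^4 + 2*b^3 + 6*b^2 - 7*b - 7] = -4*b^3 + 6*b^2 + 12*b - 7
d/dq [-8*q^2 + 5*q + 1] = 5 - 16*q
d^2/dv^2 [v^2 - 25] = 2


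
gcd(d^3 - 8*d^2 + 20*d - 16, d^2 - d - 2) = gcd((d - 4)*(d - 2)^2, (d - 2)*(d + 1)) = d - 2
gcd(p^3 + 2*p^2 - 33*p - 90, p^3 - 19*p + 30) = p + 5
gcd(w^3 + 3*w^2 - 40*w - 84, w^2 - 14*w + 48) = w - 6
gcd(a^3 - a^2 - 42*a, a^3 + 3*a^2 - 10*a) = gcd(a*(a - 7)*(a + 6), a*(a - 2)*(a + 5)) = a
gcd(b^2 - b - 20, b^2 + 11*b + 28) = b + 4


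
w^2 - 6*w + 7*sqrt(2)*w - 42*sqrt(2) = (w - 6)*(w + 7*sqrt(2))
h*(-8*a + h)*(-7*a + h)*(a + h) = 56*a^3*h + 41*a^2*h^2 - 14*a*h^3 + h^4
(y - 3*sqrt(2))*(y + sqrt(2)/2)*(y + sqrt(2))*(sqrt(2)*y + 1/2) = sqrt(2)*y^4 - 5*y^3/2 - 35*sqrt(2)*y^2/4 - 10*y - 3*sqrt(2)/2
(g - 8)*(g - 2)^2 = g^3 - 12*g^2 + 36*g - 32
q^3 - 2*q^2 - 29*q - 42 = (q - 7)*(q + 2)*(q + 3)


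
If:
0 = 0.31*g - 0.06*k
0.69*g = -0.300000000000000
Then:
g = -0.43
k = -2.25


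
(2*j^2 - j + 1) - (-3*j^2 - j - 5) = 5*j^2 + 6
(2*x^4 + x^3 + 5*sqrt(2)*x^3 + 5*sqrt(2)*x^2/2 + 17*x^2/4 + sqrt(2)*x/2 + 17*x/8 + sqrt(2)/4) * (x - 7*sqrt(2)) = 2*x^5 - 9*sqrt(2)*x^4 + x^4 - 263*x^3/4 - 9*sqrt(2)*x^3/2 - 117*sqrt(2)*x^2/4 - 263*x^2/8 - 117*sqrt(2)*x/8 - 7*x - 7/2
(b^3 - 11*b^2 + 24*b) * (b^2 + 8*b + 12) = b^5 - 3*b^4 - 52*b^3 + 60*b^2 + 288*b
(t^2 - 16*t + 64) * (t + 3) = t^3 - 13*t^2 + 16*t + 192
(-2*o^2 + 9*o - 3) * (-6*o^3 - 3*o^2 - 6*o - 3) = 12*o^5 - 48*o^4 + 3*o^3 - 39*o^2 - 9*o + 9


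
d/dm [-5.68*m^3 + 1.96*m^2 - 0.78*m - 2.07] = -17.04*m^2 + 3.92*m - 0.78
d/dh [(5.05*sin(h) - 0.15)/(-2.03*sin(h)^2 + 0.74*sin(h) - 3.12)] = (10.2515*sin(h)^2 - 0.609*sin(h) - 15.645)*cos(h)/(4.1209*sin(h)^4 - 3.0044*sin(h)^3 + 13.2148*sin(h)^2 - 4.6176*sin(h) + 9.7344)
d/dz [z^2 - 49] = 2*z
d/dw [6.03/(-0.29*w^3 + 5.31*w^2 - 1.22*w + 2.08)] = (5.2461*w^2 - 64.0386*w + 7.3566)/(0.29*w^3 - 5.31*w^2 + 1.22*w - 2.08)^2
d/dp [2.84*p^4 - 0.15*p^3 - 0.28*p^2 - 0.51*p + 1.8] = 11.36*p^3 - 0.45*p^2 - 0.56*p - 0.51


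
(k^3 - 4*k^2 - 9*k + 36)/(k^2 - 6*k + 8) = (k^2 - 9)/(k - 2)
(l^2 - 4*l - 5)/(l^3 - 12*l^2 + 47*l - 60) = (l + 1)/(l^2 - 7*l + 12)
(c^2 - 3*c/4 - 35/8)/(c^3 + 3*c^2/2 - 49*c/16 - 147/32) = 4*(2*c - 5)/(8*c^2 - 2*c - 21)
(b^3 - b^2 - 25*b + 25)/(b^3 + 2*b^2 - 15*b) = (b^2 - 6*b + 5)/(b*(b - 3))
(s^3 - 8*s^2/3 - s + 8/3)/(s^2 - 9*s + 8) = (3*s^2 - 5*s - 8)/(3*(s - 8))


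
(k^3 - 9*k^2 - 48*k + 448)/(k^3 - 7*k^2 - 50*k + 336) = (k - 8)/(k - 6)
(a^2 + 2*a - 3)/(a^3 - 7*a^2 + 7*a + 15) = (a^2 + 2*a - 3)/(a^3 - 7*a^2 + 7*a + 15)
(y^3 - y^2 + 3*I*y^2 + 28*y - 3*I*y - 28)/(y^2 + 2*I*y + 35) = (y^2 - y*(1 + 4*I) + 4*I)/(y - 5*I)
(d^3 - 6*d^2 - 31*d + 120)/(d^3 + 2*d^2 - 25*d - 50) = (d^2 - 11*d + 24)/(d^2 - 3*d - 10)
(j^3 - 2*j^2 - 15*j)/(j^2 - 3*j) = (j^2 - 2*j - 15)/(j - 3)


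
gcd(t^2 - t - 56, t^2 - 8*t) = t - 8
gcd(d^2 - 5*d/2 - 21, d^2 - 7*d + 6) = d - 6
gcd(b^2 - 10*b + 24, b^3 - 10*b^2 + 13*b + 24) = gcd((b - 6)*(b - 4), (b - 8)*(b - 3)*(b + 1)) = 1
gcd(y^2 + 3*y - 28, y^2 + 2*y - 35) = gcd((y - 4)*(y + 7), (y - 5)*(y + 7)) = y + 7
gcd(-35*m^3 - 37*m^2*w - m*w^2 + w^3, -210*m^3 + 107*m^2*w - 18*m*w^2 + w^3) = -7*m + w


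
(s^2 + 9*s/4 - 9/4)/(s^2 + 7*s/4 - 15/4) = (4*s - 3)/(4*s - 5)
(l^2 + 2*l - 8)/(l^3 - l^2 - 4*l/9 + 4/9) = 9*(l^2 + 2*l - 8)/(9*l^3 - 9*l^2 - 4*l + 4)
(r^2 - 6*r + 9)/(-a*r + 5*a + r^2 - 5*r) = (-r^2 + 6*r - 9)/(a*r - 5*a - r^2 + 5*r)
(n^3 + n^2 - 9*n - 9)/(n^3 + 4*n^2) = (n^3 + n^2 - 9*n - 9)/(n^2*(n + 4))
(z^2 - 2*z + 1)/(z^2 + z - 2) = (z - 1)/(z + 2)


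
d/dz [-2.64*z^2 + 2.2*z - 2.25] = 2.2 - 5.28*z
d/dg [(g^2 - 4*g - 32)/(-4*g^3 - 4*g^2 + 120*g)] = (g^4 - 8*g^3 - 70*g^2 - 64*g + 960)/(4*g^2*(g^4 + 2*g^3 - 59*g^2 - 60*g + 900))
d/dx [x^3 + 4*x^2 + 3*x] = 3*x^2 + 8*x + 3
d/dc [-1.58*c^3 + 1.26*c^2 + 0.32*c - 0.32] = -4.74*c^2 + 2.52*c + 0.32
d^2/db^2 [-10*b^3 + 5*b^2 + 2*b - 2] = 10 - 60*b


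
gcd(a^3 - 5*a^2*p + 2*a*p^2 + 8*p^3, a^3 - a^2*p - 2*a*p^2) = -a^2 + a*p + 2*p^2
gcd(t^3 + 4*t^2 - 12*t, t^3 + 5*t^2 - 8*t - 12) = t^2 + 4*t - 12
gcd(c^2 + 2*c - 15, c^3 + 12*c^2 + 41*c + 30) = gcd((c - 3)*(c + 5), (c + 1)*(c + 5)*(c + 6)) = c + 5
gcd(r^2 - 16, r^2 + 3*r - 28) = r - 4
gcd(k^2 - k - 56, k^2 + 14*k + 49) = k + 7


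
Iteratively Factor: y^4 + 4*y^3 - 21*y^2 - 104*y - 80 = (y + 4)*(y^3 - 21*y - 20) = (y - 5)*(y + 4)*(y^2 + 5*y + 4) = (y - 5)*(y + 1)*(y + 4)*(y + 4)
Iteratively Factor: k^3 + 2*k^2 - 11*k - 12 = (k + 1)*(k^2 + k - 12) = (k - 3)*(k + 1)*(k + 4)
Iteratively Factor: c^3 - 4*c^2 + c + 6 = (c - 2)*(c^2 - 2*c - 3) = (c - 3)*(c - 2)*(c + 1)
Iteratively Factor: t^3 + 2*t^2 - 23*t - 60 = (t + 3)*(t^2 - t - 20) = (t - 5)*(t + 3)*(t + 4)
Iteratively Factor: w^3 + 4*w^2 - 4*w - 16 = (w - 2)*(w^2 + 6*w + 8) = (w - 2)*(w + 2)*(w + 4)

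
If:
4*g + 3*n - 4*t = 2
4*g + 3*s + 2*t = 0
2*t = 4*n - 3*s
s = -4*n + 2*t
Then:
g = 2/9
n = -2/9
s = 0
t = -4/9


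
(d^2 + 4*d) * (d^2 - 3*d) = d^4 + d^3 - 12*d^2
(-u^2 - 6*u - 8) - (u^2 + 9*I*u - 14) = -2*u^2 - 6*u - 9*I*u + 6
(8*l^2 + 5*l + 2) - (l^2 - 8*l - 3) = 7*l^2 + 13*l + 5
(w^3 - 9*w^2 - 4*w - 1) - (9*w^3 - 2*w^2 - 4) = -8*w^3 - 7*w^2 - 4*w + 3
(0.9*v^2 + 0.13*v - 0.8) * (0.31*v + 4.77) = 0.279*v^3 + 4.3333*v^2 + 0.3721*v - 3.816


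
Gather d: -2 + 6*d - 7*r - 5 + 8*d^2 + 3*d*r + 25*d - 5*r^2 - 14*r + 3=8*d^2 + d*(3*r + 31) - 5*r^2 - 21*r - 4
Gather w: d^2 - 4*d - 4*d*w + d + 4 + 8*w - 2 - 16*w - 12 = d^2 - 3*d + w*(-4*d - 8) - 10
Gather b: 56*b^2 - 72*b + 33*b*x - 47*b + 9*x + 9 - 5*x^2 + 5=56*b^2 + b*(33*x - 119) - 5*x^2 + 9*x + 14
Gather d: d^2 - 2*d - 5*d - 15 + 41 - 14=d^2 - 7*d + 12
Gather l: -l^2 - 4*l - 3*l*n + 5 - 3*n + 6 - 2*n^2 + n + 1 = -l^2 + l*(-3*n - 4) - 2*n^2 - 2*n + 12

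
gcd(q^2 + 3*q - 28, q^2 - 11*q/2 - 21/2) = 1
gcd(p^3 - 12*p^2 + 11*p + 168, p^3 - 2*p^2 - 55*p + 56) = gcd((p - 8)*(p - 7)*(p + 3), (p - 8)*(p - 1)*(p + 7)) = p - 8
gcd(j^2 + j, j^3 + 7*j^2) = j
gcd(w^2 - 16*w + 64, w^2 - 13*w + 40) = w - 8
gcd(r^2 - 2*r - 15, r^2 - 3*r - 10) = r - 5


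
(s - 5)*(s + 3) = s^2 - 2*s - 15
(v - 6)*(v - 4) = v^2 - 10*v + 24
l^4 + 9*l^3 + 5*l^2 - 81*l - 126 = (l - 3)*(l + 2)*(l + 3)*(l + 7)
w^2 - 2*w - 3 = (w - 3)*(w + 1)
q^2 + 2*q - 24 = (q - 4)*(q + 6)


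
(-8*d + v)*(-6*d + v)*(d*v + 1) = 48*d^3*v - 14*d^2*v^2 + 48*d^2 + d*v^3 - 14*d*v + v^2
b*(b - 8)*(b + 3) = b^3 - 5*b^2 - 24*b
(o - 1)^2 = o^2 - 2*o + 1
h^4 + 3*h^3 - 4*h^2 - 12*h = h*(h - 2)*(h + 2)*(h + 3)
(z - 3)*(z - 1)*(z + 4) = z^3 - 13*z + 12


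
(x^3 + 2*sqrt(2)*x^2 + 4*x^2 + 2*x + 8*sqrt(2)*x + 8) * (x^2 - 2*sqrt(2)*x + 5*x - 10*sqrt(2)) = x^5 + 9*x^4 + 14*x^3 - 54*x^2 - 4*sqrt(2)*x^2 - 120*x - 36*sqrt(2)*x - 80*sqrt(2)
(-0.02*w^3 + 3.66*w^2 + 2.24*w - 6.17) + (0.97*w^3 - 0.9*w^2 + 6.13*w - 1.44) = 0.95*w^3 + 2.76*w^2 + 8.37*w - 7.61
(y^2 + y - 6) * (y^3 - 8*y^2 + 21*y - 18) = y^5 - 7*y^4 + 7*y^3 + 51*y^2 - 144*y + 108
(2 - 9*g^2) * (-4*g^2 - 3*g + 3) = 36*g^4 + 27*g^3 - 35*g^2 - 6*g + 6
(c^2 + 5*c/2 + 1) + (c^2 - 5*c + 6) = 2*c^2 - 5*c/2 + 7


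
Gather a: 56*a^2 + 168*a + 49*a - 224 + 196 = 56*a^2 + 217*a - 28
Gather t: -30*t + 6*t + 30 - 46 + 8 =-24*t - 8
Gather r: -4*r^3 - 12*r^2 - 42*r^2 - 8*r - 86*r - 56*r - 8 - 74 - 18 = -4*r^3 - 54*r^2 - 150*r - 100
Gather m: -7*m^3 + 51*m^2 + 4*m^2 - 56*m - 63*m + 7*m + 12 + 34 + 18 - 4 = -7*m^3 + 55*m^2 - 112*m + 60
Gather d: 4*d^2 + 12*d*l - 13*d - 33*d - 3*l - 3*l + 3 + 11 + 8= 4*d^2 + d*(12*l - 46) - 6*l + 22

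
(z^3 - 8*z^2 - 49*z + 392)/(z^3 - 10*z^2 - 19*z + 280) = (z + 7)/(z + 5)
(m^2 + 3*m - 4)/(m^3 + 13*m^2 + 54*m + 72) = (m - 1)/(m^2 + 9*m + 18)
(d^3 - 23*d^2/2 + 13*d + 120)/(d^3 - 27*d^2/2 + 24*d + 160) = (d - 6)/(d - 8)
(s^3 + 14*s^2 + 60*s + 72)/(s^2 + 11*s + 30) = (s^2 + 8*s + 12)/(s + 5)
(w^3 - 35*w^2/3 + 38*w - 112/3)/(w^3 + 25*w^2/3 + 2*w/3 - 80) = (w^2 - 9*w + 14)/(w^2 + 11*w + 30)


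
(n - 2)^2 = n^2 - 4*n + 4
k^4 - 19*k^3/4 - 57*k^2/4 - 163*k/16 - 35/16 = (k - 7)*(k + 1/2)^2*(k + 5/4)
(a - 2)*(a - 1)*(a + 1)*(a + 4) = a^4 + 2*a^3 - 9*a^2 - 2*a + 8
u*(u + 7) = u^2 + 7*u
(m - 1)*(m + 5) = m^2 + 4*m - 5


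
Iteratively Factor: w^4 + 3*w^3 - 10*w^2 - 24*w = (w)*(w^3 + 3*w^2 - 10*w - 24) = w*(w + 2)*(w^2 + w - 12) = w*(w + 2)*(w + 4)*(w - 3)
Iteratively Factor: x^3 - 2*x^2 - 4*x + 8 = (x - 2)*(x^2 - 4) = (x - 2)^2*(x + 2)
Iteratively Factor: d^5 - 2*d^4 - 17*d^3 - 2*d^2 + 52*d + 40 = (d - 2)*(d^4 - 17*d^2 - 36*d - 20) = (d - 2)*(d + 2)*(d^3 - 2*d^2 - 13*d - 10) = (d - 2)*(d + 1)*(d + 2)*(d^2 - 3*d - 10) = (d - 2)*(d + 1)*(d + 2)^2*(d - 5)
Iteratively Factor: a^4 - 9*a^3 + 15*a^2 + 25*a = (a)*(a^3 - 9*a^2 + 15*a + 25) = a*(a - 5)*(a^2 - 4*a - 5) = a*(a - 5)*(a + 1)*(a - 5)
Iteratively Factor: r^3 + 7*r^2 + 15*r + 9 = (r + 3)*(r^2 + 4*r + 3) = (r + 3)^2*(r + 1)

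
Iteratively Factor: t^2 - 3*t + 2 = (t - 1)*(t - 2)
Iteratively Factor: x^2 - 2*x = (x - 2)*(x)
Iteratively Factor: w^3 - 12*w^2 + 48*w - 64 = (w - 4)*(w^2 - 8*w + 16) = (w - 4)^2*(w - 4)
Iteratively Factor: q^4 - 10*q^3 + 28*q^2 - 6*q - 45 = (q - 3)*(q^3 - 7*q^2 + 7*q + 15) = (q - 3)*(q + 1)*(q^2 - 8*q + 15) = (q - 3)^2*(q + 1)*(q - 5)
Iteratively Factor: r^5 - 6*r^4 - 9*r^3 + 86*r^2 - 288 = (r + 3)*(r^4 - 9*r^3 + 18*r^2 + 32*r - 96) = (r - 4)*(r + 3)*(r^3 - 5*r^2 - 2*r + 24) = (r - 4)*(r + 2)*(r + 3)*(r^2 - 7*r + 12) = (r - 4)^2*(r + 2)*(r + 3)*(r - 3)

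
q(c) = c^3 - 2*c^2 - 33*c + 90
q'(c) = 3*c^2 - 4*c - 33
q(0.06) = 88.01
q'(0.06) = -33.23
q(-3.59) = 136.43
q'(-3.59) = 20.02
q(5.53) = 15.46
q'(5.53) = 36.62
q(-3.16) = 142.75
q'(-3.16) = 9.60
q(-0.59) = 108.57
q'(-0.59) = -29.60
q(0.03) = 89.01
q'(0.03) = -33.12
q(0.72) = 65.58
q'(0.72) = -34.32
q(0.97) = 57.02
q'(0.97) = -34.06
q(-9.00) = -504.00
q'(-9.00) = 246.00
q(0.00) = 90.00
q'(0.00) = -33.00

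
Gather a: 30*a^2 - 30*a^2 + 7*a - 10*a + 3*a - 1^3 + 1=0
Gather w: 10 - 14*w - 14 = -14*w - 4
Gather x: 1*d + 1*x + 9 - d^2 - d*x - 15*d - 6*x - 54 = -d^2 - 14*d + x*(-d - 5) - 45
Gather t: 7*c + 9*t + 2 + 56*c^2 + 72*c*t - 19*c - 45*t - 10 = 56*c^2 - 12*c + t*(72*c - 36) - 8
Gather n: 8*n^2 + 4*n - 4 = 8*n^2 + 4*n - 4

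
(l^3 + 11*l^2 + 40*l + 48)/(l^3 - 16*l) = (l^2 + 7*l + 12)/(l*(l - 4))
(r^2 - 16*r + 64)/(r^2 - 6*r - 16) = (r - 8)/(r + 2)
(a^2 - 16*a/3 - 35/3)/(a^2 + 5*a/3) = (a - 7)/a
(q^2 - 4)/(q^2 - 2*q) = (q + 2)/q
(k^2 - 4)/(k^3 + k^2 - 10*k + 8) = (k + 2)/(k^2 + 3*k - 4)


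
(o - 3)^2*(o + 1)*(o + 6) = o^4 + o^3 - 27*o^2 + 27*o + 54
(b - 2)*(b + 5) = b^2 + 3*b - 10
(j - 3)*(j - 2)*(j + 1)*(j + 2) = j^4 - 2*j^3 - 7*j^2 + 8*j + 12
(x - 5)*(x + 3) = x^2 - 2*x - 15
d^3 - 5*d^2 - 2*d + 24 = (d - 4)*(d - 3)*(d + 2)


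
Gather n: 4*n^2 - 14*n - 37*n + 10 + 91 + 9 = 4*n^2 - 51*n + 110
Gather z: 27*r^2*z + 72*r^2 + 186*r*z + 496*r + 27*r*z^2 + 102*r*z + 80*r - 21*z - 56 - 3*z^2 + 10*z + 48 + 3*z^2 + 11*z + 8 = 72*r^2 + 27*r*z^2 + 576*r + z*(27*r^2 + 288*r)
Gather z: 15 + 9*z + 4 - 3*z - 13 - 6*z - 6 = 0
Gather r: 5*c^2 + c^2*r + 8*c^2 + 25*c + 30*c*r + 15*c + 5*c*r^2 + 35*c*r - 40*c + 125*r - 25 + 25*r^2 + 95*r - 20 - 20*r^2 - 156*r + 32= 13*c^2 + r^2*(5*c + 5) + r*(c^2 + 65*c + 64) - 13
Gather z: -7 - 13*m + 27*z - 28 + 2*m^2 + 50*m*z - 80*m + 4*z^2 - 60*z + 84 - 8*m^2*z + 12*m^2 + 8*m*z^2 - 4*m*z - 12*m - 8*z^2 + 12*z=14*m^2 - 105*m + z^2*(8*m - 4) + z*(-8*m^2 + 46*m - 21) + 49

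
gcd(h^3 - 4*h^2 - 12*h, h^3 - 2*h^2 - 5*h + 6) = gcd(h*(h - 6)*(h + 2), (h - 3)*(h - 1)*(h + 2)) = h + 2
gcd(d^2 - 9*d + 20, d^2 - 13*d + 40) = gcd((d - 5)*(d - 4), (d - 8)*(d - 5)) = d - 5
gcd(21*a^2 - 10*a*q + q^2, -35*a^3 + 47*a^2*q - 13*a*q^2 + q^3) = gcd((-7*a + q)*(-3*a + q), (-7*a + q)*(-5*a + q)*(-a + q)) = -7*a + q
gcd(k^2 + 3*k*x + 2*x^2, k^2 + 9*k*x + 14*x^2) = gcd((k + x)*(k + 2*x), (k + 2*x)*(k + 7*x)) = k + 2*x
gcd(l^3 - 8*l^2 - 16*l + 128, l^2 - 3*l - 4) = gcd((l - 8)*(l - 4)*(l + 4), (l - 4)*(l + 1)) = l - 4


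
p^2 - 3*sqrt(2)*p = p*(p - 3*sqrt(2))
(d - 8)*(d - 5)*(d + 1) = d^3 - 12*d^2 + 27*d + 40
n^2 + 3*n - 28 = (n - 4)*(n + 7)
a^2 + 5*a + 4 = (a + 1)*(a + 4)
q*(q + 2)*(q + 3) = q^3 + 5*q^2 + 6*q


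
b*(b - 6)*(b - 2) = b^3 - 8*b^2 + 12*b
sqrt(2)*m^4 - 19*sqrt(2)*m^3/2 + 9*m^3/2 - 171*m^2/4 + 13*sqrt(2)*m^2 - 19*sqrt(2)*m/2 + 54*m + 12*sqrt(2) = (m - 8)*(m - 3/2)*(m + 2*sqrt(2))*(sqrt(2)*m + 1/2)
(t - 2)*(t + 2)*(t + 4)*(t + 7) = t^4 + 11*t^3 + 24*t^2 - 44*t - 112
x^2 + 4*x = x*(x + 4)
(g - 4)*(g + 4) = g^2 - 16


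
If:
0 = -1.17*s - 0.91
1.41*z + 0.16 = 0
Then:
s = -0.78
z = -0.11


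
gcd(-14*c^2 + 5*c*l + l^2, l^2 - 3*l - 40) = 1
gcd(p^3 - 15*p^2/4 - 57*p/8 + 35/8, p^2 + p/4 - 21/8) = p + 7/4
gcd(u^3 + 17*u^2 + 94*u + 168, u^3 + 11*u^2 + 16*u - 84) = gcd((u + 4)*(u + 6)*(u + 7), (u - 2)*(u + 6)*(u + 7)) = u^2 + 13*u + 42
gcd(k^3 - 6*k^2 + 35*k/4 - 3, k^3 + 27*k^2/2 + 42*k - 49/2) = k - 1/2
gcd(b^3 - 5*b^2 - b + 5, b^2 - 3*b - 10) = b - 5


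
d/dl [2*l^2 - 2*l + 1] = 4*l - 2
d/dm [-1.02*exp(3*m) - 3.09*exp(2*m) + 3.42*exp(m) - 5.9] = (-3.06*exp(2*m) - 6.18*exp(m) + 3.42)*exp(m)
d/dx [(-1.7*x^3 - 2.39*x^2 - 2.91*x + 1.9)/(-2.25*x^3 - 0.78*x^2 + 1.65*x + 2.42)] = (-4.0515*x^4 - 18.705*x^3 - 5.7303*x^2 - 8.6036*x - 10.1772)/(5.0625*x^6 + 3.51*x^5 - 6.8166*x^4 - 13.464*x^3 - 1.0527*x^2 + 7.986*x + 5.8564)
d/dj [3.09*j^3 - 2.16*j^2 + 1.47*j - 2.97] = 9.27*j^2 - 4.32*j + 1.47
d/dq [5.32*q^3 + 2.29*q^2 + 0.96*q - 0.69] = 15.96*q^2 + 4.58*q + 0.96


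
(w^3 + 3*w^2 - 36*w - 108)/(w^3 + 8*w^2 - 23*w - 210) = (w^2 - 3*w - 18)/(w^2 + 2*w - 35)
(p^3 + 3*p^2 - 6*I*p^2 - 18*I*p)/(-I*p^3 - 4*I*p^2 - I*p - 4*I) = p*(I*p^2 + 3*p*(2 + I) + 18)/(p^3 + 4*p^2 + p + 4)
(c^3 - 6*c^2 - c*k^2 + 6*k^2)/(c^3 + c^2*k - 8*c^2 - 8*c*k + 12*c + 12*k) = (c - k)/(c - 2)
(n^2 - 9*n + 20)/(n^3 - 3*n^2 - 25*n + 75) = (n - 4)/(n^2 + 2*n - 15)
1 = 1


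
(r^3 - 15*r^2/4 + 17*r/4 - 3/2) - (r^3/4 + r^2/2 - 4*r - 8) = 3*r^3/4 - 17*r^2/4 + 33*r/4 + 13/2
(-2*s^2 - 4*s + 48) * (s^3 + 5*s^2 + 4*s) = -2*s^5 - 14*s^4 + 20*s^3 + 224*s^2 + 192*s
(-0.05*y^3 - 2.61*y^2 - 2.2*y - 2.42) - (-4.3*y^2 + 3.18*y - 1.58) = -0.05*y^3 + 1.69*y^2 - 5.38*y - 0.84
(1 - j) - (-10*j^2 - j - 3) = 10*j^2 + 4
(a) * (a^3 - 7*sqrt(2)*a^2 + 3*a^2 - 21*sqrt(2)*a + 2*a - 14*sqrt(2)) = a^4 - 7*sqrt(2)*a^3 + 3*a^3 - 21*sqrt(2)*a^2 + 2*a^2 - 14*sqrt(2)*a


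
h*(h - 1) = h^2 - h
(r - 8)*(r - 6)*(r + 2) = r^3 - 12*r^2 + 20*r + 96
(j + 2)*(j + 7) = j^2 + 9*j + 14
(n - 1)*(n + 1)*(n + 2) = n^3 + 2*n^2 - n - 2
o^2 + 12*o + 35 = (o + 5)*(o + 7)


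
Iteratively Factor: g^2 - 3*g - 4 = (g - 4)*(g + 1)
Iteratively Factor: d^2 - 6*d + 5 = (d - 1)*(d - 5)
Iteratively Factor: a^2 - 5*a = (a)*(a - 5)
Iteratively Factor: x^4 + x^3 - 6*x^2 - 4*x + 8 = (x - 2)*(x^3 + 3*x^2 - 4) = (x - 2)*(x - 1)*(x^2 + 4*x + 4) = (x - 2)*(x - 1)*(x + 2)*(x + 2)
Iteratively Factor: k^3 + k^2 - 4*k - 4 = (k + 1)*(k^2 - 4) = (k - 2)*(k + 1)*(k + 2)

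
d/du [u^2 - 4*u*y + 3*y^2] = 2*u - 4*y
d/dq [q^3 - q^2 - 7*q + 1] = 3*q^2 - 2*q - 7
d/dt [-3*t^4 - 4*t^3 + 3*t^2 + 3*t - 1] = -12*t^3 - 12*t^2 + 6*t + 3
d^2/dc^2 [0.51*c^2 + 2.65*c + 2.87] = 1.02000000000000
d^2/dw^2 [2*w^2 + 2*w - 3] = 4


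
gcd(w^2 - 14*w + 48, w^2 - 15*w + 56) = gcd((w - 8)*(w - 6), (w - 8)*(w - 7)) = w - 8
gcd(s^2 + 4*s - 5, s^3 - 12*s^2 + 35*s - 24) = s - 1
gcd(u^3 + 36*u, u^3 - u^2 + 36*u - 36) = u^2 + 36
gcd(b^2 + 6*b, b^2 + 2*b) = b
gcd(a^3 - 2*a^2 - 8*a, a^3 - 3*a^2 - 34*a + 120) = a - 4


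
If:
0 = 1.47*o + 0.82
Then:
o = -0.56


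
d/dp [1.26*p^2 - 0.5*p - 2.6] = 2.52*p - 0.5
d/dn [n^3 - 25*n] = 3*n^2 - 25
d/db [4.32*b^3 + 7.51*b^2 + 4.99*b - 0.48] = 12.96*b^2 + 15.02*b + 4.99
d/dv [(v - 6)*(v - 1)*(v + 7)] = 3*v^2 - 43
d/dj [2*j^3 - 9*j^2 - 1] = 6*j*(j - 3)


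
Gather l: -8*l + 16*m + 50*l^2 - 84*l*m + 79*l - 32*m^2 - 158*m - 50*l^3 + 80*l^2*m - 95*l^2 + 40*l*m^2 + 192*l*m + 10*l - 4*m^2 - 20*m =-50*l^3 + l^2*(80*m - 45) + l*(40*m^2 + 108*m + 81) - 36*m^2 - 162*m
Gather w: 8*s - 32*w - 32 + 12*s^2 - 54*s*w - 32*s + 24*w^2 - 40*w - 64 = 12*s^2 - 24*s + 24*w^2 + w*(-54*s - 72) - 96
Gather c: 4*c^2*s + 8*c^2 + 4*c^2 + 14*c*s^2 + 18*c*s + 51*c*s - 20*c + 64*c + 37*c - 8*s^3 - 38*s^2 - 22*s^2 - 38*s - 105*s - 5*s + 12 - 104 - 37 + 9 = c^2*(4*s + 12) + c*(14*s^2 + 69*s + 81) - 8*s^3 - 60*s^2 - 148*s - 120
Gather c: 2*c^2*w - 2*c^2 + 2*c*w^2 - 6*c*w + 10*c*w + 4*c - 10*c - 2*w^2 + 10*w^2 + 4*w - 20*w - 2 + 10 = c^2*(2*w - 2) + c*(2*w^2 + 4*w - 6) + 8*w^2 - 16*w + 8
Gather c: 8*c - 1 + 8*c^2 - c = 8*c^2 + 7*c - 1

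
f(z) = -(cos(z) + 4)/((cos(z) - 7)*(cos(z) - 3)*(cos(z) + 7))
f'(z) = -(cos(z) + 4)*sin(z)/((cos(z) - 7)*(cos(z) - 3)*(cos(z) + 7)^2) + sin(z)/((cos(z) - 7)*(cos(z) - 3)*(cos(z) + 7)) - (cos(z) + 4)*sin(z)/((cos(z) - 7)*(cos(z) - 3)^2*(cos(z) + 7)) - (cos(z) + 4)*sin(z)/((cos(z) - 7)^2*(cos(z) - 3)*(cos(z) + 7)) = (-2*cos(z)^3 - 9*cos(z)^2 + 24*cos(z) + 343)*sin(z)/((cos(z) - 7)^2*(cos(z) - 3)^2*(cos(z) + 7)^2)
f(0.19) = -0.05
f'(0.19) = 0.01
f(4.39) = -0.02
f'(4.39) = -0.01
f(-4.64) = -0.03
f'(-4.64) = 0.02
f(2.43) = -0.02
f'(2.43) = 0.01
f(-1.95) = -0.02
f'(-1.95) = -0.01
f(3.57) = -0.02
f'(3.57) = -0.00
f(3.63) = -0.02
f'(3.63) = -0.00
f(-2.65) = -0.02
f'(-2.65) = -0.00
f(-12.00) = -0.05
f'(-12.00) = 0.02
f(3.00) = -0.02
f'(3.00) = 0.00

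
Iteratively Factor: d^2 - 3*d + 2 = (d - 1)*(d - 2)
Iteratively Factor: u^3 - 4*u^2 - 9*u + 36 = (u - 4)*(u^2 - 9) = (u - 4)*(u - 3)*(u + 3)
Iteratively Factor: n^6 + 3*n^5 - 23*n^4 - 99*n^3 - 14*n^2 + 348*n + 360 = (n + 2)*(n^5 + n^4 - 25*n^3 - 49*n^2 + 84*n + 180) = (n + 2)^2*(n^4 - n^3 - 23*n^2 - 3*n + 90) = (n + 2)^2*(n + 3)*(n^3 - 4*n^2 - 11*n + 30) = (n + 2)^2*(n + 3)^2*(n^2 - 7*n + 10) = (n - 5)*(n + 2)^2*(n + 3)^2*(n - 2)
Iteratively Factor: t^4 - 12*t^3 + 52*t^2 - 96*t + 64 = (t - 2)*(t^3 - 10*t^2 + 32*t - 32) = (t - 2)^2*(t^2 - 8*t + 16) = (t - 4)*(t - 2)^2*(t - 4)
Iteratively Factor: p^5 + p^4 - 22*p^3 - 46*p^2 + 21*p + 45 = (p + 3)*(p^4 - 2*p^3 - 16*p^2 + 2*p + 15) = (p - 1)*(p + 3)*(p^3 - p^2 - 17*p - 15) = (p - 5)*(p - 1)*(p + 3)*(p^2 + 4*p + 3) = (p - 5)*(p - 1)*(p + 3)^2*(p + 1)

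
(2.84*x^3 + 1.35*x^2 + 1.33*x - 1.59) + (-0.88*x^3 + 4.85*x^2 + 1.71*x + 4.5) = 1.96*x^3 + 6.2*x^2 + 3.04*x + 2.91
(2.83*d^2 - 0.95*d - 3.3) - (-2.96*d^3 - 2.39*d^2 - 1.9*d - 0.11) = 2.96*d^3 + 5.22*d^2 + 0.95*d - 3.19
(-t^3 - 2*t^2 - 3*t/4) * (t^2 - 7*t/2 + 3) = -t^5 + 3*t^4/2 + 13*t^3/4 - 27*t^2/8 - 9*t/4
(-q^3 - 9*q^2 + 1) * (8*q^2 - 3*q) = -8*q^5 - 69*q^4 + 27*q^3 + 8*q^2 - 3*q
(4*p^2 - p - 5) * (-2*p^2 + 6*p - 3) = -8*p^4 + 26*p^3 - 8*p^2 - 27*p + 15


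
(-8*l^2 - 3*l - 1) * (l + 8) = -8*l^3 - 67*l^2 - 25*l - 8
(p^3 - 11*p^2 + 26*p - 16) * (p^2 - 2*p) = p^5 - 13*p^4 + 48*p^3 - 68*p^2 + 32*p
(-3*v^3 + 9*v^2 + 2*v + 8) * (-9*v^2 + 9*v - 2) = 27*v^5 - 108*v^4 + 69*v^3 - 72*v^2 + 68*v - 16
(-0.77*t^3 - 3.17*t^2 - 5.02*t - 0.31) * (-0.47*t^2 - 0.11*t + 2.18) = 0.3619*t^5 + 1.5746*t^4 + 1.0295*t^3 - 6.2127*t^2 - 10.9095*t - 0.6758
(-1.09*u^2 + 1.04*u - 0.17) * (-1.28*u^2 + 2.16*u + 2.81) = 1.3952*u^4 - 3.6856*u^3 - 0.5989*u^2 + 2.5552*u - 0.4777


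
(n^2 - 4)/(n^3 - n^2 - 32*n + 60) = (n + 2)/(n^2 + n - 30)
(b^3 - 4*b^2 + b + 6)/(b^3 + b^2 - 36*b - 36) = (b^2 - 5*b + 6)/(b^2 - 36)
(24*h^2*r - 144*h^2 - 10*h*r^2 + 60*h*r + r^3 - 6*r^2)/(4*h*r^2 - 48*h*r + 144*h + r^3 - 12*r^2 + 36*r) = (24*h^2 - 10*h*r + r^2)/(4*h*r - 24*h + r^2 - 6*r)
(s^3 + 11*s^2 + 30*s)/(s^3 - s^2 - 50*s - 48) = s*(s + 5)/(s^2 - 7*s - 8)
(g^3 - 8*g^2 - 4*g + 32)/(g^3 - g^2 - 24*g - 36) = (g^2 - 10*g + 16)/(g^2 - 3*g - 18)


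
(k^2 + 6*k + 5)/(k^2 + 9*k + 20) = (k + 1)/(k + 4)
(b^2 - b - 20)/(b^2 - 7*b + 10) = (b + 4)/(b - 2)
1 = 1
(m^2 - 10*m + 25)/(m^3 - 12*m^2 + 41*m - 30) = (m - 5)/(m^2 - 7*m + 6)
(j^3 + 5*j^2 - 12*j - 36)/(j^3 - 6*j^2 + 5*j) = (j^3 + 5*j^2 - 12*j - 36)/(j*(j^2 - 6*j + 5))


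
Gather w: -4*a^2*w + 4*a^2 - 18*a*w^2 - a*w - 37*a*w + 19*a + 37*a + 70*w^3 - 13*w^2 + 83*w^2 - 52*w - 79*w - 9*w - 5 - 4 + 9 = 4*a^2 + 56*a + 70*w^3 + w^2*(70 - 18*a) + w*(-4*a^2 - 38*a - 140)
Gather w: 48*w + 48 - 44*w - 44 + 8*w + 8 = 12*w + 12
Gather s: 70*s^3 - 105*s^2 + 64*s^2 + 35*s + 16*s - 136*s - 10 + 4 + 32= 70*s^3 - 41*s^2 - 85*s + 26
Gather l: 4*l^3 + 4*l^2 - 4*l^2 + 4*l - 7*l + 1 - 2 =4*l^3 - 3*l - 1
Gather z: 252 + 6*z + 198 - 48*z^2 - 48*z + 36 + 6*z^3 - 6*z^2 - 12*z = 6*z^3 - 54*z^2 - 54*z + 486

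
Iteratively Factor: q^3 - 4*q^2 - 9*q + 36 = (q + 3)*(q^2 - 7*q + 12) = (q - 3)*(q + 3)*(q - 4)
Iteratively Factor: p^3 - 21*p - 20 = (p - 5)*(p^2 + 5*p + 4) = (p - 5)*(p + 1)*(p + 4)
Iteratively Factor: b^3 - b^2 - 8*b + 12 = (b - 2)*(b^2 + b - 6) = (b - 2)*(b + 3)*(b - 2)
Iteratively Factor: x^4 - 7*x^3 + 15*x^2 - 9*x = (x)*(x^3 - 7*x^2 + 15*x - 9) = x*(x - 3)*(x^2 - 4*x + 3) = x*(x - 3)*(x - 1)*(x - 3)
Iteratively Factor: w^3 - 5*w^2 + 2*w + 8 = (w - 4)*(w^2 - w - 2) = (w - 4)*(w - 2)*(w + 1)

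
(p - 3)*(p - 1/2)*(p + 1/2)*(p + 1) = p^4 - 2*p^3 - 13*p^2/4 + p/2 + 3/4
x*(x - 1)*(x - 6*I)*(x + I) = x^4 - x^3 - 5*I*x^3 + 6*x^2 + 5*I*x^2 - 6*x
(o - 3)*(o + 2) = o^2 - o - 6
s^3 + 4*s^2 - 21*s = s*(s - 3)*(s + 7)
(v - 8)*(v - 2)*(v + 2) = v^3 - 8*v^2 - 4*v + 32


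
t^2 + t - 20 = (t - 4)*(t + 5)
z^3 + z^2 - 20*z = z*(z - 4)*(z + 5)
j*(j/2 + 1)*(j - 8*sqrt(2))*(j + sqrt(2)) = j^4/2 - 7*sqrt(2)*j^3/2 + j^3 - 7*sqrt(2)*j^2 - 8*j^2 - 16*j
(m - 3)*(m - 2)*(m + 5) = m^3 - 19*m + 30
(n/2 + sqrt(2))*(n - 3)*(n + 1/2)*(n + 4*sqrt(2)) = n^4/2 - 5*n^3/4 + 3*sqrt(2)*n^3 - 15*sqrt(2)*n^2/2 + 29*n^2/4 - 20*n - 9*sqrt(2)*n/2 - 12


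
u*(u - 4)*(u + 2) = u^3 - 2*u^2 - 8*u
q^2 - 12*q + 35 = (q - 7)*(q - 5)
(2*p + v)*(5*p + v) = 10*p^2 + 7*p*v + v^2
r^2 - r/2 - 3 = (r - 2)*(r + 3/2)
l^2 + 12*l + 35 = (l + 5)*(l + 7)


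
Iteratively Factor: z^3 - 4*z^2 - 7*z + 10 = (z + 2)*(z^2 - 6*z + 5) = (z - 1)*(z + 2)*(z - 5)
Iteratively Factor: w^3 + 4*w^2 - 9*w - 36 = (w + 3)*(w^2 + w - 12) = (w - 3)*(w + 3)*(w + 4)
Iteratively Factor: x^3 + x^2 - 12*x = (x)*(x^2 + x - 12) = x*(x - 3)*(x + 4)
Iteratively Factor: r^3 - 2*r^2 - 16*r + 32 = (r - 2)*(r^2 - 16) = (r - 4)*(r - 2)*(r + 4)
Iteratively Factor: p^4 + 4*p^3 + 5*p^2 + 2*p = (p + 1)*(p^3 + 3*p^2 + 2*p) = (p + 1)*(p + 2)*(p^2 + p) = p*(p + 1)*(p + 2)*(p + 1)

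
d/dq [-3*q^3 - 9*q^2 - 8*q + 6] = -9*q^2 - 18*q - 8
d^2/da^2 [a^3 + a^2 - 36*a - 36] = 6*a + 2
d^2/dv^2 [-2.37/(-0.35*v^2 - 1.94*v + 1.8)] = (-0.58065*v^2 - 3.21846*v + 2.37*(0.7*v + 1.94)*(1.4*v + 3.88) + 2.9862)/(0.35*v^2 + 1.94*v - 1.8)^3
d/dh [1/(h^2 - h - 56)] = (1 - 2*h)/(-h^2 + h + 56)^2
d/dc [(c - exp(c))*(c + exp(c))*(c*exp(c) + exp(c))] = (c^3 + 4*c^2 - 3*c*exp(2*c) + 2*c - 4*exp(2*c))*exp(c)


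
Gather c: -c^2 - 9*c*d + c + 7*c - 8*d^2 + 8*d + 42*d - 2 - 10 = -c^2 + c*(8 - 9*d) - 8*d^2 + 50*d - 12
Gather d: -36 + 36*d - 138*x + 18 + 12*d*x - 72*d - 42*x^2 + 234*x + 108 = d*(12*x - 36) - 42*x^2 + 96*x + 90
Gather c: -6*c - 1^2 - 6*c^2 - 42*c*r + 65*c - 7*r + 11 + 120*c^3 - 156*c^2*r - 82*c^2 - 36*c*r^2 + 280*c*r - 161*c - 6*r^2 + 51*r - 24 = 120*c^3 + c^2*(-156*r - 88) + c*(-36*r^2 + 238*r - 102) - 6*r^2 + 44*r - 14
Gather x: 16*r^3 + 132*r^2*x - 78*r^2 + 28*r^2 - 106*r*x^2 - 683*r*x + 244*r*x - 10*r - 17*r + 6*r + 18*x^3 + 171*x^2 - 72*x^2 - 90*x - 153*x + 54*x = 16*r^3 - 50*r^2 - 21*r + 18*x^3 + x^2*(99 - 106*r) + x*(132*r^2 - 439*r - 189)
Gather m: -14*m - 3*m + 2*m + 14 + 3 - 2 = 15 - 15*m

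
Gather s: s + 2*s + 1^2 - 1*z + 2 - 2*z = 3*s - 3*z + 3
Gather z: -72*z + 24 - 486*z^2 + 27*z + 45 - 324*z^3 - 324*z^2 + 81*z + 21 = -324*z^3 - 810*z^2 + 36*z + 90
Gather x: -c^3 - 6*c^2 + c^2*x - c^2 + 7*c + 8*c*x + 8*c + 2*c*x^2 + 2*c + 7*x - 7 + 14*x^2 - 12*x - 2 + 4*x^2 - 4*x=-c^3 - 7*c^2 + 17*c + x^2*(2*c + 18) + x*(c^2 + 8*c - 9) - 9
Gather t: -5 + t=t - 5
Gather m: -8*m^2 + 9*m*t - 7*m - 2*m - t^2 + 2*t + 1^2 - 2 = -8*m^2 + m*(9*t - 9) - t^2 + 2*t - 1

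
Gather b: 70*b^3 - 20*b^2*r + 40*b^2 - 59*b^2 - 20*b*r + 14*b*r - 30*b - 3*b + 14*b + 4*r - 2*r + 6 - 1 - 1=70*b^3 + b^2*(-20*r - 19) + b*(-6*r - 19) + 2*r + 4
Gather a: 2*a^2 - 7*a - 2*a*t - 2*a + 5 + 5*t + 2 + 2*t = 2*a^2 + a*(-2*t - 9) + 7*t + 7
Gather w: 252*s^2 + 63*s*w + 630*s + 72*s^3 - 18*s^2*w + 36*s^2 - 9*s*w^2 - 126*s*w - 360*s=72*s^3 + 288*s^2 - 9*s*w^2 + 270*s + w*(-18*s^2 - 63*s)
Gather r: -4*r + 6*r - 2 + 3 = 2*r + 1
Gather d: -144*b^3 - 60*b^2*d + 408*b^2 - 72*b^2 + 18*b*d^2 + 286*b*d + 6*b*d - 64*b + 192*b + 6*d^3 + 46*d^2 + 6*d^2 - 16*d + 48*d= -144*b^3 + 336*b^2 + 128*b + 6*d^3 + d^2*(18*b + 52) + d*(-60*b^2 + 292*b + 32)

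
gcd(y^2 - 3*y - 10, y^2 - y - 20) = y - 5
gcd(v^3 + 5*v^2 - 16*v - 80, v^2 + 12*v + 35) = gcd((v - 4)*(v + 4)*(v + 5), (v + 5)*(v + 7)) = v + 5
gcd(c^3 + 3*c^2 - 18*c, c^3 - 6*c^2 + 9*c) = c^2 - 3*c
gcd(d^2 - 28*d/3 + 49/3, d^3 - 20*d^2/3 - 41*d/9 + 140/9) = d - 7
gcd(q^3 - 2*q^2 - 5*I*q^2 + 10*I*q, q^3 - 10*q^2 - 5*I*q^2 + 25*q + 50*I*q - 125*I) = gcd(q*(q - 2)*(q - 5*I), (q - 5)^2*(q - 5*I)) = q - 5*I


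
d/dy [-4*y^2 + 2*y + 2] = 2 - 8*y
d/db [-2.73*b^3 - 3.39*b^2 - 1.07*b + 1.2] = -8.19*b^2 - 6.78*b - 1.07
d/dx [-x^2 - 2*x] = -2*x - 2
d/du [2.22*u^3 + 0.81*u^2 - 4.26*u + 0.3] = 6.66*u^2 + 1.62*u - 4.26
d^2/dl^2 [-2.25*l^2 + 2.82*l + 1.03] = -4.50000000000000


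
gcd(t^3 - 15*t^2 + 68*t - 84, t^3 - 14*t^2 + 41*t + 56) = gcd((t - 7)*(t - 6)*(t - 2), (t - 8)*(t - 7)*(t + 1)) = t - 7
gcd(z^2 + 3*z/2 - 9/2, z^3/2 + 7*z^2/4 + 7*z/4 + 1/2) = 1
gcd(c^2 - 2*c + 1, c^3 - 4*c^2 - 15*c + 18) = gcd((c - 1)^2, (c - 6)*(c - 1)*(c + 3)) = c - 1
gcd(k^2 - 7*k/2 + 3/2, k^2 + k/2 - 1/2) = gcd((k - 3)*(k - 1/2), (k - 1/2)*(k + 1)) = k - 1/2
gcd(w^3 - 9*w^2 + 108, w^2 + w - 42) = w - 6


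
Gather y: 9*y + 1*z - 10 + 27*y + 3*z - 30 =36*y + 4*z - 40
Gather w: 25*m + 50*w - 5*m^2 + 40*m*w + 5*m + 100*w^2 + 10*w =-5*m^2 + 30*m + 100*w^2 + w*(40*m + 60)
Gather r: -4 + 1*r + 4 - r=0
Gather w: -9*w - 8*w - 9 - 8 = -17*w - 17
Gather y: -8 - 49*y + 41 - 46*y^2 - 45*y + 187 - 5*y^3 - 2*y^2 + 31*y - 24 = -5*y^3 - 48*y^2 - 63*y + 196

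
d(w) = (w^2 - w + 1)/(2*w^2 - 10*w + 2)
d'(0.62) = 0.42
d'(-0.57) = 0.08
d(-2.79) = 0.25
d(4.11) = -2.59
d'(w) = (10 - 4*w)*(w^2 - w + 1)/(2*w^2 - 10*w + 2)^2 + (2*w - 1)/(2*w^2 - 10*w + 2) = 2*(1 - w^2)/(w^4 - 10*w^3 + 27*w^2 - 10*w + 1)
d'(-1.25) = -0.01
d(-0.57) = 0.23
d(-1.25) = 0.22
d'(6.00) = -1.43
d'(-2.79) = -0.03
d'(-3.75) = -0.02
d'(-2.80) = -0.03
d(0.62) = -0.22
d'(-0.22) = 0.41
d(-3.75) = 0.28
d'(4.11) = -4.50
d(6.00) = 2.21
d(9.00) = 0.99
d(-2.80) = 0.25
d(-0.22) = 0.30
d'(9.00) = -0.12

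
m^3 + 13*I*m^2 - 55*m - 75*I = (m + 3*I)*(m + 5*I)^2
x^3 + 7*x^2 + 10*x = x*(x + 2)*(x + 5)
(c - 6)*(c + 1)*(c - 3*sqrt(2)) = c^3 - 5*c^2 - 3*sqrt(2)*c^2 - 6*c + 15*sqrt(2)*c + 18*sqrt(2)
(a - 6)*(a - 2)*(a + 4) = a^3 - 4*a^2 - 20*a + 48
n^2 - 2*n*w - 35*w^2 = (n - 7*w)*(n + 5*w)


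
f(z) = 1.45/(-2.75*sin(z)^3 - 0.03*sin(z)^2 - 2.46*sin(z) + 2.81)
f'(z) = 1.45*(8.25*sin(z)^2*cos(z) + 0.06*sin(z)*cos(z) + 2.46*cos(z))/(-2.75*sin(z)^3 - 0.03*sin(z)^2 - 2.46*sin(z) + 2.81)^2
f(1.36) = -0.66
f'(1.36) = 0.65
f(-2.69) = 0.35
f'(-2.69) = -0.31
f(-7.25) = 0.23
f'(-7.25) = 0.16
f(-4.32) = -0.87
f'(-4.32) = -1.93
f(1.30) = -0.71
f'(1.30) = 0.94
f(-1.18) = 0.20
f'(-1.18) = 0.10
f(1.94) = -0.83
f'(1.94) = -1.67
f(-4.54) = -0.64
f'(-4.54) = -0.51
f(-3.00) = 0.46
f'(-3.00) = -0.38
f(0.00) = 0.52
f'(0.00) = 0.45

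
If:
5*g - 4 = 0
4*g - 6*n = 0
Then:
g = 4/5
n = 8/15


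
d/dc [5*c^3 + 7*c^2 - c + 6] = 15*c^2 + 14*c - 1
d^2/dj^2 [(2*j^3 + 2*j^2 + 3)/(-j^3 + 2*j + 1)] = 2*(-2*j^6 - 12*j^5 - 42*j^4 - 22*j^3 + 6*j^2 - 15*j - 14)/(j^9 - 6*j^7 - 3*j^6 + 12*j^5 + 12*j^4 - 5*j^3 - 12*j^2 - 6*j - 1)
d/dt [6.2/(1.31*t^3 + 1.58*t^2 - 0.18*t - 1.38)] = (-24.366*t^2 - 19.592*t + 1.116)/(1.31*t^3 + 1.58*t^2 - 0.18*t - 1.38)^2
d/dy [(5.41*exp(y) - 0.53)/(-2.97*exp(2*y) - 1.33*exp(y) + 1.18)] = (16.0677*exp(2*y) - 3.1482*exp(y) + 5.6789)*exp(y)/(8.8209*exp(4*y) + 7.9002*exp(3*y) - 5.2403*exp(2*y) - 3.1388*exp(y) + 1.3924)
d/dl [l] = 1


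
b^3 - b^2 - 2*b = b*(b - 2)*(b + 1)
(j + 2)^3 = j^3 + 6*j^2 + 12*j + 8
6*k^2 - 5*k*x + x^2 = (-3*k + x)*(-2*k + x)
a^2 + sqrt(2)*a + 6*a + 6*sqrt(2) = (a + 6)*(a + sqrt(2))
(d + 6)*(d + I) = d^2 + 6*d + I*d + 6*I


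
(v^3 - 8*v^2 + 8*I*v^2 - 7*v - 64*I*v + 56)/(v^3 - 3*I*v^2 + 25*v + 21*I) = (v^2 + v*(-8 + 7*I) - 56*I)/(v^2 - 4*I*v + 21)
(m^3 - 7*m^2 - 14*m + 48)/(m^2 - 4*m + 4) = (m^2 - 5*m - 24)/(m - 2)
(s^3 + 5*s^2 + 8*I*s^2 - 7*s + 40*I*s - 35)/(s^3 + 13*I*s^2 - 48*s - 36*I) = (s^2 + s*(5 + 7*I) + 35*I)/(s^2 + 12*I*s - 36)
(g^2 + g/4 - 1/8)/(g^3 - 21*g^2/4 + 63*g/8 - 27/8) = (8*g^2 + 2*g - 1)/(8*g^3 - 42*g^2 + 63*g - 27)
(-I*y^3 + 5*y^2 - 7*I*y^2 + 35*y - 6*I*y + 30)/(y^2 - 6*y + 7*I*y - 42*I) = (-I*y^3 + y^2*(5 - 7*I) + y*(35 - 6*I) + 30)/(y^2 + y*(-6 + 7*I) - 42*I)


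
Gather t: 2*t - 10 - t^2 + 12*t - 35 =-t^2 + 14*t - 45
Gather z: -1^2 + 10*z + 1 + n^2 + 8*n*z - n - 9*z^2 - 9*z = n^2 - n - 9*z^2 + z*(8*n + 1)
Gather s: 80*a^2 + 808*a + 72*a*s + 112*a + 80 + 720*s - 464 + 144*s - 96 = 80*a^2 + 920*a + s*(72*a + 864) - 480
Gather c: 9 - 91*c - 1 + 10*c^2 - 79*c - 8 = 10*c^2 - 170*c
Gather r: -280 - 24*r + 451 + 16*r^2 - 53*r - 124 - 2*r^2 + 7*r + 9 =14*r^2 - 70*r + 56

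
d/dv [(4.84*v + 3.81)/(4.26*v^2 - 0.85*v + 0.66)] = (-20.6184*v^2 - 32.4612*v + 6.4329)/(18.1476*v^4 - 7.242*v^3 + 6.3457*v^2 - 1.122*v + 0.4356)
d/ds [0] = 0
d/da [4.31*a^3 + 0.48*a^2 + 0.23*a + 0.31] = 12.93*a^2 + 0.96*a + 0.23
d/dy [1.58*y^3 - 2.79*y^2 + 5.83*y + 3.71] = 4.74*y^2 - 5.58*y + 5.83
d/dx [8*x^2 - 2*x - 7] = 16*x - 2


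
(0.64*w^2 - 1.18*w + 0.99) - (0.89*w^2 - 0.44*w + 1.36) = -0.25*w^2 - 0.74*w - 0.37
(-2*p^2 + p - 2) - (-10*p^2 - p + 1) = 8*p^2 + 2*p - 3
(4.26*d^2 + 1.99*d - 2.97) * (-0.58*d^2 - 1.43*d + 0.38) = -2.4708*d^4 - 7.246*d^3 + 0.4957*d^2 + 5.0033*d - 1.1286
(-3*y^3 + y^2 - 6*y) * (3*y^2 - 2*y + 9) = -9*y^5 + 9*y^4 - 47*y^3 + 21*y^2 - 54*y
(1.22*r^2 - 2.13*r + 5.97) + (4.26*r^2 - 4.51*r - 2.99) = 5.48*r^2 - 6.64*r + 2.98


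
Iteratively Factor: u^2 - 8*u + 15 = (u - 5)*(u - 3)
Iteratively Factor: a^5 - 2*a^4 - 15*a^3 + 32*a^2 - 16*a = (a + 4)*(a^4 - 6*a^3 + 9*a^2 - 4*a) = (a - 1)*(a + 4)*(a^3 - 5*a^2 + 4*a) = (a - 4)*(a - 1)*(a + 4)*(a^2 - a) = a*(a - 4)*(a - 1)*(a + 4)*(a - 1)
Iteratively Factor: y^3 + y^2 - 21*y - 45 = (y + 3)*(y^2 - 2*y - 15) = (y + 3)^2*(y - 5)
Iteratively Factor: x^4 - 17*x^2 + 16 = (x + 4)*(x^3 - 4*x^2 - x + 4) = (x - 4)*(x + 4)*(x^2 - 1) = (x - 4)*(x + 1)*(x + 4)*(x - 1)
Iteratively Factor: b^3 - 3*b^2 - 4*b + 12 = (b - 3)*(b^2 - 4) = (b - 3)*(b - 2)*(b + 2)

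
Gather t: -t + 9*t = 8*t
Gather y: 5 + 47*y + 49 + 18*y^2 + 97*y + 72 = 18*y^2 + 144*y + 126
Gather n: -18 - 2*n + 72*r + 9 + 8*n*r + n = n*(8*r - 1) + 72*r - 9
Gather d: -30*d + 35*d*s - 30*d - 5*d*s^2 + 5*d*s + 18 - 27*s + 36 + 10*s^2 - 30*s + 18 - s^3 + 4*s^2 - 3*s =d*(-5*s^2 + 40*s - 60) - s^3 + 14*s^2 - 60*s + 72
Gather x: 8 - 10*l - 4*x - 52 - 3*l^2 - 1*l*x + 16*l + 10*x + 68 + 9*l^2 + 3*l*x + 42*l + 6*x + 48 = 6*l^2 + 48*l + x*(2*l + 12) + 72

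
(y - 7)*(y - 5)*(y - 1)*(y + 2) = y^4 - 11*y^3 + 21*y^2 + 59*y - 70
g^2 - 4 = (g - 2)*(g + 2)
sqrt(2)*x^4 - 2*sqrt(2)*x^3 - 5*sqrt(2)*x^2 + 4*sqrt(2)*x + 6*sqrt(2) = (x - 3)*(x - sqrt(2))*(x + sqrt(2))*(sqrt(2)*x + sqrt(2))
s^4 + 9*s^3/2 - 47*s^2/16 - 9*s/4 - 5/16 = (s - 1)*(s + 1/4)^2*(s + 5)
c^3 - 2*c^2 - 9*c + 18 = (c - 3)*(c - 2)*(c + 3)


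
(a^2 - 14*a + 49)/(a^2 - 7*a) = (a - 7)/a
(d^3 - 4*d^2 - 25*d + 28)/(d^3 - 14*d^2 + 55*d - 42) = (d + 4)/(d - 6)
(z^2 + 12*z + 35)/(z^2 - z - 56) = (z + 5)/(z - 8)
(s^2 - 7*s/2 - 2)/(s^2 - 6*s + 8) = (s + 1/2)/(s - 2)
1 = 1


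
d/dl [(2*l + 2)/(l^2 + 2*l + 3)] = 2*(-l^2 - 2*l + 1)/(l^4 + 4*l^3 + 10*l^2 + 12*l + 9)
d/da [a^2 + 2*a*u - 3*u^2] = 2*a + 2*u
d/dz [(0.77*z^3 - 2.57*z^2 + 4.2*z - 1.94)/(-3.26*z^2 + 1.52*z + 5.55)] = (-2.5102*z^4 + 2.3408*z^3 + 22.6061*z^2 - 41.1758*z + 26.2588)/(10.6276*z^4 - 9.9104*z^3 - 33.8756*z^2 + 16.872*z + 30.8025)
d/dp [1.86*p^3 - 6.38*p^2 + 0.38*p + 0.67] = 5.58*p^2 - 12.76*p + 0.38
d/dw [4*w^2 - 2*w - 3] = 8*w - 2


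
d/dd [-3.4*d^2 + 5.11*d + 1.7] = 5.11 - 6.8*d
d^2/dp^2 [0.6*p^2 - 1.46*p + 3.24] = 1.20000000000000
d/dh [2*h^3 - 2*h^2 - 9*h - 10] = 6*h^2 - 4*h - 9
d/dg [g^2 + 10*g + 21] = 2*g + 10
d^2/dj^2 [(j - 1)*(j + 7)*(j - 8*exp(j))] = -8*j^2*exp(j) - 80*j*exp(j) + 6*j - 56*exp(j) + 12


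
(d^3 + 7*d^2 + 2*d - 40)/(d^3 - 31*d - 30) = (d^2 + 2*d - 8)/(d^2 - 5*d - 6)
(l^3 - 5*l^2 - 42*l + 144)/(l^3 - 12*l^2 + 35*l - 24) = (l + 6)/(l - 1)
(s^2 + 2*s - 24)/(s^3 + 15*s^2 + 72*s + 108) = (s - 4)/(s^2 + 9*s + 18)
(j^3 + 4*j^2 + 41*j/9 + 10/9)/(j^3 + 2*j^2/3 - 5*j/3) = (3*j^2 + 7*j + 2)/(3*j*(j - 1))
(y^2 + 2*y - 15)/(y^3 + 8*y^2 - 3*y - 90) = 1/(y + 6)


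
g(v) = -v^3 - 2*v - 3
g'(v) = -3*v^2 - 2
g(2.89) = -32.92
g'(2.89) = -27.06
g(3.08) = -38.38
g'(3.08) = -30.46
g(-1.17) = 0.94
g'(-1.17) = -6.11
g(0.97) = -5.85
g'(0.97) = -4.82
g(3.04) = -37.17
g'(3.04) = -29.72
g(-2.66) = 21.14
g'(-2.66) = -23.23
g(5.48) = -178.53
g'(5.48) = -92.09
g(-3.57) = 49.64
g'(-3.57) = -40.23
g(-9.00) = 744.00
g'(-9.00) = -245.00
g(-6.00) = 225.00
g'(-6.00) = -110.00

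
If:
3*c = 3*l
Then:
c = l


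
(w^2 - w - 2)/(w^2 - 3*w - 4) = (w - 2)/(w - 4)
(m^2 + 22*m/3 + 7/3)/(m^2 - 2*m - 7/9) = 3*(m + 7)/(3*m - 7)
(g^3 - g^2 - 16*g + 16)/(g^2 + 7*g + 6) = (g^3 - g^2 - 16*g + 16)/(g^2 + 7*g + 6)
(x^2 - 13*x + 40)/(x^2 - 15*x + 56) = (x - 5)/(x - 7)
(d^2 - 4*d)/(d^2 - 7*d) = (d - 4)/(d - 7)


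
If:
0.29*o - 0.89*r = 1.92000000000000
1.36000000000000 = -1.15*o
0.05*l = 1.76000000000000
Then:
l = 35.20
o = -1.18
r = -2.54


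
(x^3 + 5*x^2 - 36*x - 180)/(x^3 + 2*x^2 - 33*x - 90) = (x + 6)/(x + 3)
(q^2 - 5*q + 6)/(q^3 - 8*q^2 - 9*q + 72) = (q - 2)/(q^2 - 5*q - 24)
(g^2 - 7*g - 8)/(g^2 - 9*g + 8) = (g + 1)/(g - 1)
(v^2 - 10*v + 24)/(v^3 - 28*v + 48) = (v - 6)/(v^2 + 4*v - 12)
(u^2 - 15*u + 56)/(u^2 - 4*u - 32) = (u - 7)/(u + 4)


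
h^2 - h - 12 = (h - 4)*(h + 3)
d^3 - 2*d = d*(d - sqrt(2))*(d + sqrt(2))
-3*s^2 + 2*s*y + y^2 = (-s + y)*(3*s + y)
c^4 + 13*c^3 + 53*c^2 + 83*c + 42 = (c + 1)*(c + 2)*(c + 3)*(c + 7)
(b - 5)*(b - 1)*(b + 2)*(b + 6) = b^4 + 2*b^3 - 31*b^2 - 32*b + 60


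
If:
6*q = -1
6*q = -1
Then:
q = -1/6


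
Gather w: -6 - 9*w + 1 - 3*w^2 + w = -3*w^2 - 8*w - 5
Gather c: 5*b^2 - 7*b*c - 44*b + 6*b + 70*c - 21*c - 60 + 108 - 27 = 5*b^2 - 38*b + c*(49 - 7*b) + 21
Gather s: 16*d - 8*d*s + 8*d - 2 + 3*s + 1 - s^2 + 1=24*d - s^2 + s*(3 - 8*d)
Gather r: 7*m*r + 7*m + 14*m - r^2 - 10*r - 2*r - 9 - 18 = 21*m - r^2 + r*(7*m - 12) - 27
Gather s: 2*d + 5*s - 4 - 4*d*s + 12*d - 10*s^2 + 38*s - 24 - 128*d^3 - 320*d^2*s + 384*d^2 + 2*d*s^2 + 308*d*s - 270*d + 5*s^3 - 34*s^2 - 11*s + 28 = -128*d^3 + 384*d^2 - 256*d + 5*s^3 + s^2*(2*d - 44) + s*(-320*d^2 + 304*d + 32)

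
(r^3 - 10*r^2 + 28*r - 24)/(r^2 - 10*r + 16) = (r^2 - 8*r + 12)/(r - 8)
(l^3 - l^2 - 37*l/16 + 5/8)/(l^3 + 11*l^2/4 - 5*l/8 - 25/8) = (4*l^2 - 9*l + 2)/(2*(2*l^2 + 3*l - 5))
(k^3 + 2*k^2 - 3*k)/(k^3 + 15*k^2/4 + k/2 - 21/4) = 4*k/(4*k + 7)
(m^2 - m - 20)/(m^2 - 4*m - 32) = (m - 5)/(m - 8)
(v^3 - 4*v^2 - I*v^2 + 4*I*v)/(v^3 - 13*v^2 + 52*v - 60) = v*(v^2 - 4*v - I*v + 4*I)/(v^3 - 13*v^2 + 52*v - 60)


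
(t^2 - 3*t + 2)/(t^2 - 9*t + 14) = (t - 1)/(t - 7)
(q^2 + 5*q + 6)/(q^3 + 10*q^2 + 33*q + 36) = (q + 2)/(q^2 + 7*q + 12)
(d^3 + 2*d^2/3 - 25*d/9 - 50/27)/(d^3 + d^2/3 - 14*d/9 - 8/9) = (9*d^2 - 25)/(3*(3*d^2 - d - 4))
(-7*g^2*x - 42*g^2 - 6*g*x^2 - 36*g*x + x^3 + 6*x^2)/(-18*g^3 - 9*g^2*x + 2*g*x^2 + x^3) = (7*g^2*x + 42*g^2 + 6*g*x^2 + 36*g*x - x^3 - 6*x^2)/(18*g^3 + 9*g^2*x - 2*g*x^2 - x^3)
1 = 1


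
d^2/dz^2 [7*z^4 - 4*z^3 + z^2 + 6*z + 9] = 84*z^2 - 24*z + 2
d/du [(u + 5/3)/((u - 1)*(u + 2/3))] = (-9*u^2 - 30*u - 1)/(9*u^4 - 6*u^3 - 11*u^2 + 4*u + 4)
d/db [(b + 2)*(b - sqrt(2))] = 2*b - sqrt(2) + 2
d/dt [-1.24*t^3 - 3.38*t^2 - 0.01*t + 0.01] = -3.72*t^2 - 6.76*t - 0.01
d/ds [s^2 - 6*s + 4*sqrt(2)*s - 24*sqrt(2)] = 2*s - 6 + 4*sqrt(2)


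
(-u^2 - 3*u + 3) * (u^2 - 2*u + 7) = -u^4 - u^3 + 2*u^2 - 27*u + 21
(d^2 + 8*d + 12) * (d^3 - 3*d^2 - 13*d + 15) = d^5 + 5*d^4 - 25*d^3 - 125*d^2 - 36*d + 180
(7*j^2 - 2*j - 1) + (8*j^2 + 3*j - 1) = 15*j^2 + j - 2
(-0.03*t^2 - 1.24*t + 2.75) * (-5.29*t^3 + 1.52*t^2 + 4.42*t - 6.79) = 0.1587*t^5 + 6.514*t^4 - 16.5649*t^3 - 1.0971*t^2 + 20.5746*t - 18.6725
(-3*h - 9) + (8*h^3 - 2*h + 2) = 8*h^3 - 5*h - 7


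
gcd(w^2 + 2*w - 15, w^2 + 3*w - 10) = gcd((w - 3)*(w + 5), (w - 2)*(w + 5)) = w + 5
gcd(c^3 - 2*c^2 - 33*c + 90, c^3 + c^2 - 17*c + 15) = c - 3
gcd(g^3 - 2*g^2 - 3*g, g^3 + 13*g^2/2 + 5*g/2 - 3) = g + 1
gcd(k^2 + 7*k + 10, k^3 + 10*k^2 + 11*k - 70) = k + 5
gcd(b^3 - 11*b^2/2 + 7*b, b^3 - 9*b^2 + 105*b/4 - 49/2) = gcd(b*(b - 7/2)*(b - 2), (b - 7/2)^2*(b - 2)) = b^2 - 11*b/2 + 7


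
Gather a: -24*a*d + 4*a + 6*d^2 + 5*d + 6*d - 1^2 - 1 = a*(4 - 24*d) + 6*d^2 + 11*d - 2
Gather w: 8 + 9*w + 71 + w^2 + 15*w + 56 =w^2 + 24*w + 135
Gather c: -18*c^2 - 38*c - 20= -18*c^2 - 38*c - 20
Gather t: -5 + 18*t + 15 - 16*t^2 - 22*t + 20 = -16*t^2 - 4*t + 30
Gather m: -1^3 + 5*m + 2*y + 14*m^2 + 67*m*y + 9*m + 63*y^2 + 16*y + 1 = 14*m^2 + m*(67*y + 14) + 63*y^2 + 18*y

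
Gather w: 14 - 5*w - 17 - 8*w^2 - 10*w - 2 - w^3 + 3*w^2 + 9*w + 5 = -w^3 - 5*w^2 - 6*w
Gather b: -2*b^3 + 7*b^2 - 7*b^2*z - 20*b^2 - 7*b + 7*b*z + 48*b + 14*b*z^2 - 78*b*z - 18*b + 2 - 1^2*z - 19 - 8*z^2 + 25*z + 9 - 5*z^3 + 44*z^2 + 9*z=-2*b^3 + b^2*(-7*z - 13) + b*(14*z^2 - 71*z + 23) - 5*z^3 + 36*z^2 + 33*z - 8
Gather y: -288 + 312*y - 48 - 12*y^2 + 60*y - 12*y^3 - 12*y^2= -12*y^3 - 24*y^2 + 372*y - 336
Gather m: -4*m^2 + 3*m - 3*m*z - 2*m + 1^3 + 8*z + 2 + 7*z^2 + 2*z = -4*m^2 + m*(1 - 3*z) + 7*z^2 + 10*z + 3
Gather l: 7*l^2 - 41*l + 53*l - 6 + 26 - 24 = 7*l^2 + 12*l - 4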